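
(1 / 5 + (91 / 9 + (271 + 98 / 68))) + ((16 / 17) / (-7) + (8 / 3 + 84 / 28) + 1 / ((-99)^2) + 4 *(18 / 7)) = 3482282333 / 11663190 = 298.57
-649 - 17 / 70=-45447 / 70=-649.24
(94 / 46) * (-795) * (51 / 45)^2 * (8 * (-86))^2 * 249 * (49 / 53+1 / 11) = -315916548739072 / 1265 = -249736402165.27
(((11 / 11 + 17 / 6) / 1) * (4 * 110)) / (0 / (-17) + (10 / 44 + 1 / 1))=111320 / 81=1374.32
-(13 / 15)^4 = -28561 / 50625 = -0.56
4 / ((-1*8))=-1 / 2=-0.50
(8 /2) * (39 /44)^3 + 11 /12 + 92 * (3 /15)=7060301 /319440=22.10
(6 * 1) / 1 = 6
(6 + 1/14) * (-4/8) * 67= -5695/28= -203.39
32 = 32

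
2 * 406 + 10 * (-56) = 252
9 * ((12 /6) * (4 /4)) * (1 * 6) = 108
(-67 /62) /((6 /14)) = -469 /186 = -2.52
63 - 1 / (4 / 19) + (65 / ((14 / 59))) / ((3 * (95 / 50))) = 169667 / 1596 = 106.31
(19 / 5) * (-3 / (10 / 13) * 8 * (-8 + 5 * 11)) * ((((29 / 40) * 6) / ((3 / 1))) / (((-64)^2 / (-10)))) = 1009983 / 51200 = 19.73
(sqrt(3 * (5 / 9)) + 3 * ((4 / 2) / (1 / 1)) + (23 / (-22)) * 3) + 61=sqrt(15) / 3 + 1405 / 22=65.15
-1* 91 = -91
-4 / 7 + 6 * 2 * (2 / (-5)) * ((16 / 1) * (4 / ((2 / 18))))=-96788 / 35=-2765.37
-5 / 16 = -0.31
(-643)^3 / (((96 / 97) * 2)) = -25787227579 / 192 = -134308476.97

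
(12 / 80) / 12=1 / 80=0.01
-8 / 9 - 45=-413 / 9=-45.89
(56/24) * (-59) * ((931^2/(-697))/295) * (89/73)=539992103/763215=707.52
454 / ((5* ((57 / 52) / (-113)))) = -2667704 / 285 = -9360.36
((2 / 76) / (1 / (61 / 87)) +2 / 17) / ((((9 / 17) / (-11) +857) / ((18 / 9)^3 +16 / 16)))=252417 / 176595500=0.00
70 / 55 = 14 / 11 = 1.27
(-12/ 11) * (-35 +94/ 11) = 3492/ 121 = 28.86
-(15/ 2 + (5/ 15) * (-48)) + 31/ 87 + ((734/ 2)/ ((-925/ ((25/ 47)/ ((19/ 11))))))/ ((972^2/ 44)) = 2004365093443/ 226320409044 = 8.86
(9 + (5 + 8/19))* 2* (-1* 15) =-8220/19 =-432.63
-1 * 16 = -16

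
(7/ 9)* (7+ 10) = 119/ 9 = 13.22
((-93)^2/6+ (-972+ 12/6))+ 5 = 476.50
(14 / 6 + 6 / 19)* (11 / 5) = 1661 / 285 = 5.83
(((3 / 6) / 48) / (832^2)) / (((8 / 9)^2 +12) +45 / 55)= 297 / 268582912000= 0.00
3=3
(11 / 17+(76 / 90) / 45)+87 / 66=1502587 / 757350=1.98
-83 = -83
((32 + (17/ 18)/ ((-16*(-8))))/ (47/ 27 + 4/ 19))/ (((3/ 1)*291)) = 200165/ 10652928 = 0.02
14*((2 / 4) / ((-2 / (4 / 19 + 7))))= -959 / 38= -25.24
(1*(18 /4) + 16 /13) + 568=14917 /26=573.73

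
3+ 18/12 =9/2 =4.50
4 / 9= 0.44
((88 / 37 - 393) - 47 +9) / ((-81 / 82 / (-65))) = -84528470 / 2997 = -28204.36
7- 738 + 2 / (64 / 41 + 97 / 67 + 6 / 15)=-34197219 / 46819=-730.41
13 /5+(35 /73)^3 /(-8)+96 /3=538185153 /15560680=34.59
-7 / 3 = -2.33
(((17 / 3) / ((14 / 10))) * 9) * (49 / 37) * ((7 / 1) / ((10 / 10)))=12495 / 37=337.70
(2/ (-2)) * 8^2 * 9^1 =-576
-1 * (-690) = 690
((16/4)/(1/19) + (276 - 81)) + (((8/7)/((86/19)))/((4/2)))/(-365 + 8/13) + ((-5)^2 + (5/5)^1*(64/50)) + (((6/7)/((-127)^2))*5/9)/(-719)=122888546467473484/413376916389675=297.28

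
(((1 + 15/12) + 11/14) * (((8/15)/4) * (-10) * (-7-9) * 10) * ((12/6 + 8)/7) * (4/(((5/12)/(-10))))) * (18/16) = -4896000/49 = -99918.37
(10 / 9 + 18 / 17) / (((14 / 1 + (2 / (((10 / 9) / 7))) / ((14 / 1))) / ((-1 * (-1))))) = 3320 / 22797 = 0.15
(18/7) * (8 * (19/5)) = 2736/35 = 78.17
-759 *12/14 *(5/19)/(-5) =4554/133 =34.24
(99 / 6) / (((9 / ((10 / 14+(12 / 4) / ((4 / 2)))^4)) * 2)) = 10158731 / 460992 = 22.04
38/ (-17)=-38/ 17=-2.24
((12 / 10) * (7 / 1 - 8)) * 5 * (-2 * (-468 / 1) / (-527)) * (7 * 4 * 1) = 157248 / 527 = 298.38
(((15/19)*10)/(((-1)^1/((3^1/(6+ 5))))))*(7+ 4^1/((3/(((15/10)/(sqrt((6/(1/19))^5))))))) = -3150/209 - 25*sqrt(114)/8601186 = -15.07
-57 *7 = -399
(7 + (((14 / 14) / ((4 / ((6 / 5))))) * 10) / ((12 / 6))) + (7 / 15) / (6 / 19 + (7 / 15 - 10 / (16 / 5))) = 12667 / 1526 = 8.30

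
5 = 5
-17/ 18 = -0.94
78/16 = 39/8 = 4.88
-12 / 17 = -0.71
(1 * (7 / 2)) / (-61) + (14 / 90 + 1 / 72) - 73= -1600619 / 21960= -72.89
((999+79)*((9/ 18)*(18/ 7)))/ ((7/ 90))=17820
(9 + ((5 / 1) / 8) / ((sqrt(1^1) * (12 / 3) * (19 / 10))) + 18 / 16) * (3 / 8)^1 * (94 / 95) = 437523 / 115520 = 3.79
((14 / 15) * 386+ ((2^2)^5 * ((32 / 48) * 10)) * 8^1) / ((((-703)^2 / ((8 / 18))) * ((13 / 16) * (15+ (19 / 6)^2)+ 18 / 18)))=70366208 / 30366672005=0.00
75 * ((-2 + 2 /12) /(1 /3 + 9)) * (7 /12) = -275 /32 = -8.59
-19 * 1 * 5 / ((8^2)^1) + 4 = 161 / 64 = 2.52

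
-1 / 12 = -0.08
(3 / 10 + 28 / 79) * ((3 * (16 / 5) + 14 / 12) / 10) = 166991 / 237000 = 0.70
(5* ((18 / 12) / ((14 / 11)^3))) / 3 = 6655 / 5488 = 1.21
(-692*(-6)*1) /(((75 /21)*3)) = 9688 /25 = 387.52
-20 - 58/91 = -1878/91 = -20.64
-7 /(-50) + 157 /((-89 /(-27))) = 212573 /4450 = 47.77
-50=-50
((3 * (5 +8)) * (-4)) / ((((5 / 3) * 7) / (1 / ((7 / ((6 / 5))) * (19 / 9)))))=-25272 / 23275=-1.09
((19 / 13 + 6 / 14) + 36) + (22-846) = -71536 / 91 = -786.11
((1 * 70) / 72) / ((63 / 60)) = 0.93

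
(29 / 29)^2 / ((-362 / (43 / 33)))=-43 / 11946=-0.00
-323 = -323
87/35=2.49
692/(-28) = -173/7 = -24.71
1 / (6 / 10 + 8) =5 / 43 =0.12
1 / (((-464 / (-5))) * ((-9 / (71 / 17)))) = -0.01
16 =16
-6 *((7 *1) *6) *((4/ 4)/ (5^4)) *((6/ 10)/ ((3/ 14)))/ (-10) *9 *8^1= 127008/ 15625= 8.13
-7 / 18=-0.39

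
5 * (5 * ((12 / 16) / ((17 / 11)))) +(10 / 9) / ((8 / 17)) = 4435 / 306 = 14.49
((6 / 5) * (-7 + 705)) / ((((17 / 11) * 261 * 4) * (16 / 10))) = 3839 / 11832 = 0.32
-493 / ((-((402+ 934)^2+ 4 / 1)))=493 / 1784900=0.00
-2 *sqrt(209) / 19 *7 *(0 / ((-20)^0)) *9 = 0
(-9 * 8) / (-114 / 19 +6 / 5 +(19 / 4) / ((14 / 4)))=5040 / 241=20.91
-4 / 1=-4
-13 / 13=-1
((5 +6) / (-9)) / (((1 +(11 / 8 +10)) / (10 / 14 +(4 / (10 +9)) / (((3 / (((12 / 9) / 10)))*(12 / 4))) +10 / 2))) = -821248 / 1454355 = -0.56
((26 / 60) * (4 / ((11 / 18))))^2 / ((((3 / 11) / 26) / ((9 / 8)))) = 237276 / 275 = 862.82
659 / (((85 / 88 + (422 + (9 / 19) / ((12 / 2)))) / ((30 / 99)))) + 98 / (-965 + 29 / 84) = 63698885704 / 171947214783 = 0.37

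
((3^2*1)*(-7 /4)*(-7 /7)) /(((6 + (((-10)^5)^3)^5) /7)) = -0.00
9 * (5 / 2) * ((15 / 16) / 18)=75 / 64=1.17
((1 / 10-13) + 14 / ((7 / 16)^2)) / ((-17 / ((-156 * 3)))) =986778 / 595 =1658.45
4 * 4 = 16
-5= -5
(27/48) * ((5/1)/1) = 45/16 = 2.81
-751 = -751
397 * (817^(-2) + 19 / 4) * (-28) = -35244097805 / 667489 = -52801.02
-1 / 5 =-0.20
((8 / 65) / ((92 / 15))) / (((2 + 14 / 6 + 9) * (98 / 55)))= 99 / 117208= 0.00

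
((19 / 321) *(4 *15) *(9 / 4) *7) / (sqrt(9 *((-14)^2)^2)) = 285 / 2996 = 0.10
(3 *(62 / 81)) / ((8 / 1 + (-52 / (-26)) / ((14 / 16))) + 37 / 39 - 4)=0.32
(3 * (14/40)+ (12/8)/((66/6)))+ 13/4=244/55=4.44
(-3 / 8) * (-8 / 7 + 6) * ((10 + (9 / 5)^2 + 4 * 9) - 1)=-30753 / 350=-87.87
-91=-91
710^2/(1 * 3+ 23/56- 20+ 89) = 5645920/811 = 6961.68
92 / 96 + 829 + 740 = 37679 / 24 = 1569.96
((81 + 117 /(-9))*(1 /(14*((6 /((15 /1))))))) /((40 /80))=24.29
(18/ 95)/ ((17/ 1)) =18/ 1615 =0.01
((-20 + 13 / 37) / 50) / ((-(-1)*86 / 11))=-7997 / 159100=-0.05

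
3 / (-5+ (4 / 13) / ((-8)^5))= -319488 / 532481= -0.60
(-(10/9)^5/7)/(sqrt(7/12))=-200000 * sqrt(21)/2893401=-0.32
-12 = -12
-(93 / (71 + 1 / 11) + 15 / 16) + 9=42255 / 6256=6.75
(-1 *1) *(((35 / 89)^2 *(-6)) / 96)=1225 / 126736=0.01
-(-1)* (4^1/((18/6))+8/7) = 52/21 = 2.48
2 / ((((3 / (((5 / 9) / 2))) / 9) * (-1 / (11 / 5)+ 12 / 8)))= 110 / 69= 1.59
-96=-96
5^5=3125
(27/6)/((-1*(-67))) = 9/134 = 0.07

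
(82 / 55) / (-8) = -41 / 220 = -0.19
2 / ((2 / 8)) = 8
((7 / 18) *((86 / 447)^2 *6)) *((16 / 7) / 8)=0.02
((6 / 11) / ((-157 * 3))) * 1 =-2 / 1727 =-0.00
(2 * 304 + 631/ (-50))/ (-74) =-29769/ 3700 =-8.05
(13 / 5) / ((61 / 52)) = 676 / 305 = 2.22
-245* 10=-2450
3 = 3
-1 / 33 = -0.03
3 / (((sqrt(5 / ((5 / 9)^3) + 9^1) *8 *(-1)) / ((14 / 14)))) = -0.06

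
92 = 92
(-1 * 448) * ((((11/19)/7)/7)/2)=-352/133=-2.65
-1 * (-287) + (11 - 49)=249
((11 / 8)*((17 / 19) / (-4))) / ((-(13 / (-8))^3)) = -0.07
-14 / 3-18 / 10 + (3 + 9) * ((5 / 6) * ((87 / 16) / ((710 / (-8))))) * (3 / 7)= -100333 / 14910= -6.73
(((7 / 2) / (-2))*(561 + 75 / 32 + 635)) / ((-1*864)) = 268429 / 110592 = 2.43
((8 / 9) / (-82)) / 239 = -4 / 88191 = -0.00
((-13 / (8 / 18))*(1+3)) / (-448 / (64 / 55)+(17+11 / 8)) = 0.32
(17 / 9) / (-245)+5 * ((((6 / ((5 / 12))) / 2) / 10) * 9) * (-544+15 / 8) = -30984409 / 1764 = -17564.86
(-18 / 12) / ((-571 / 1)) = 3 / 1142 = 0.00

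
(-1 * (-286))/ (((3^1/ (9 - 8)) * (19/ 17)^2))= 82654/ 1083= 76.32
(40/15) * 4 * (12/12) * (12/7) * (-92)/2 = -5888/7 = -841.14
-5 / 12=-0.42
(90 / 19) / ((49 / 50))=4500 / 931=4.83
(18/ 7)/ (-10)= -9/ 35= -0.26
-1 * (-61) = 61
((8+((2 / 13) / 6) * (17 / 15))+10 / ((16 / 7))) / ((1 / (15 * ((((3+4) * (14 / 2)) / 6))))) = 2844499 / 1872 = 1519.50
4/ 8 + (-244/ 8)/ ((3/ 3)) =-30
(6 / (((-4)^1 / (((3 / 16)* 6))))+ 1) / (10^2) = -11 / 1600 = -0.01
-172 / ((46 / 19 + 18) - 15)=-3268 / 103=-31.73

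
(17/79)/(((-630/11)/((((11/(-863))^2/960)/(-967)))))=22627/34410179593641600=0.00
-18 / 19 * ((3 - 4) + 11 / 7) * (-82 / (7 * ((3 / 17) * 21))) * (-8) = -89216 / 6517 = -13.69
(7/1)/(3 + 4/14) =49/23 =2.13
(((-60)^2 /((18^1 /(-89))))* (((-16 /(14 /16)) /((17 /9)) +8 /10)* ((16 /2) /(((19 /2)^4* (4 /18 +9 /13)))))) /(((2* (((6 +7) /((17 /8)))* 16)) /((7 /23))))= 84649680 /320719981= 0.26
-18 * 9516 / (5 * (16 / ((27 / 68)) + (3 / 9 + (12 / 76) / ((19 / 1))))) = -834772068 / 990245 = -843.00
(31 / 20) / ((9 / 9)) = 31 / 20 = 1.55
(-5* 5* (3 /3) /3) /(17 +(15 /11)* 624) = -275 /28641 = -0.01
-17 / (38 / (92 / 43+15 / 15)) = -2295 / 1634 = -1.40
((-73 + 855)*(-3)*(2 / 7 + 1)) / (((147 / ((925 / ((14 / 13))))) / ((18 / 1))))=-761687550 / 2401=-317237.63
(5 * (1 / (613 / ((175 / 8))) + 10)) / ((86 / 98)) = 12057675 / 210872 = 57.18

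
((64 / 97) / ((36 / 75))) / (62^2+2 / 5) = 0.00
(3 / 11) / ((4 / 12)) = 9 / 11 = 0.82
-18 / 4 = -9 / 2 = -4.50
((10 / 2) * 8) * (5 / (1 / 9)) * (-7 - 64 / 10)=-24120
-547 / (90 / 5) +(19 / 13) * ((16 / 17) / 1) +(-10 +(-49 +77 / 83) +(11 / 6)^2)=-55287307 / 660348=-83.72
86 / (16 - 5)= 86 / 11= 7.82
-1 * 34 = -34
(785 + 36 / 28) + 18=804.29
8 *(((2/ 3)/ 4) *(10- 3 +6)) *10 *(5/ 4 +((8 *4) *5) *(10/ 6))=417950/ 9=46438.89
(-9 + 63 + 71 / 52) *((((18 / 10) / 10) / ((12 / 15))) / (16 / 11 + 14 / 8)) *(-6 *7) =-163.27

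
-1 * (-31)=31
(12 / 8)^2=9 / 4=2.25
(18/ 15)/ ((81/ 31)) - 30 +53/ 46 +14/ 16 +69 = 1030523/ 24840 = 41.49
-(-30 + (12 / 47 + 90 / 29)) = 36312 / 1363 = 26.64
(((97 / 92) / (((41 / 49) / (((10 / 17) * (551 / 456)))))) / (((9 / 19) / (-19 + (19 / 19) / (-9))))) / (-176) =563064145 / 2742455232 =0.21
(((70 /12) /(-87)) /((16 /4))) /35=-1 /2088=-0.00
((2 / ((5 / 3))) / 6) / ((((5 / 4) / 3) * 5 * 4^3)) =3 / 2000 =0.00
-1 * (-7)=7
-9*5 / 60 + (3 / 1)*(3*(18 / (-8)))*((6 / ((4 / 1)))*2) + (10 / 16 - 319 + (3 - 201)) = -4623 / 8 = -577.88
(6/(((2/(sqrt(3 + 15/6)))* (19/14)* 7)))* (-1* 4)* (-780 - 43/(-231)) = 720548* sqrt(22)/1463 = 2310.10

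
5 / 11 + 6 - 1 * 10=-39 / 11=-3.55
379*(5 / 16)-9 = 1751 / 16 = 109.44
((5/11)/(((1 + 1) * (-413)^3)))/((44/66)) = -15/3099579868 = -0.00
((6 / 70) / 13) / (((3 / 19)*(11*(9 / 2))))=0.00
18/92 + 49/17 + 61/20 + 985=7750621/7820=991.13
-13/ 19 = -0.68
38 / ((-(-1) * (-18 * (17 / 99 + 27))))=-209 / 2690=-0.08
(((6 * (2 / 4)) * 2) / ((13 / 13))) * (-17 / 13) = -102 / 13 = -7.85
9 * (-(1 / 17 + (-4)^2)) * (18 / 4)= -22113 / 34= -650.38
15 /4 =3.75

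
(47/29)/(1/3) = 4.86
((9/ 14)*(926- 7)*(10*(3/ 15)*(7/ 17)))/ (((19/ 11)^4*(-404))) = -121095711/ 895044628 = -0.14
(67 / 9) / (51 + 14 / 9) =67 / 473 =0.14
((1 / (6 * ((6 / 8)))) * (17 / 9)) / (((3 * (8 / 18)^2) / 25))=425 / 24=17.71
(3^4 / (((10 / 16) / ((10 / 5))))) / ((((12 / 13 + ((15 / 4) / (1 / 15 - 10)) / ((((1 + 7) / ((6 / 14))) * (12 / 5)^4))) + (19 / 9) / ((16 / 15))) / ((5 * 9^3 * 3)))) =944479734202368 / 966899851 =976812.37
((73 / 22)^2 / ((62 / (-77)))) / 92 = -37303 / 250976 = -0.15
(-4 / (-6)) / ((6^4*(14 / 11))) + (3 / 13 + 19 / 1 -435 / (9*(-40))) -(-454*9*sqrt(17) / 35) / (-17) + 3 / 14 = 7307477 / 353808 -4086*sqrt(17) / 595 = -7.66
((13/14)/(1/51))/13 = 51/14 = 3.64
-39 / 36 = -13 / 12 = -1.08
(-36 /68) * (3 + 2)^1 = -45 /17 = -2.65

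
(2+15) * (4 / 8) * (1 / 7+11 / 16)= 1581 / 224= 7.06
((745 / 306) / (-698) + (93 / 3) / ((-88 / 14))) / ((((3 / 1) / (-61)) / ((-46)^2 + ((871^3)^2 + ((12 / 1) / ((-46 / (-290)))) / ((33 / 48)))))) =19533628881424391434979030596 / 445811553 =43815887564996305591.43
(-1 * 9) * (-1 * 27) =243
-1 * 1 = -1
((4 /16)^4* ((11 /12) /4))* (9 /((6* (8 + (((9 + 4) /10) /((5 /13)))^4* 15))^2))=67138671875 /1159256318574454765248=0.00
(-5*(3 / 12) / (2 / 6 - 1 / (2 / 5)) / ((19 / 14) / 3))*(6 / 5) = 378 / 247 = 1.53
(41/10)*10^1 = 41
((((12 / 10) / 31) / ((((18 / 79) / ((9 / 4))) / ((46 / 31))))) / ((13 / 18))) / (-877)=-49059 / 54781805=-0.00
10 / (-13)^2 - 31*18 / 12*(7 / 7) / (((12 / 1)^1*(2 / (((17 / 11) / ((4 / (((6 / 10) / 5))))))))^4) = 119939070687300443 / 2026970316800000000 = 0.06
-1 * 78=-78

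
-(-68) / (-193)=-68 / 193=-0.35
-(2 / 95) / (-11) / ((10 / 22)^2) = 22 / 2375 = 0.01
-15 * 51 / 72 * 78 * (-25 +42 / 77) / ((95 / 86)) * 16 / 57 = 20450456 / 3971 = 5149.95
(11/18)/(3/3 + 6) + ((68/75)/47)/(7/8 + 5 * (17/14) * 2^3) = 11983087/136650150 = 0.09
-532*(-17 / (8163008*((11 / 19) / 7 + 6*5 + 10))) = 323 / 11685552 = 0.00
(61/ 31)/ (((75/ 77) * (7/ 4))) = 2684/ 2325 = 1.15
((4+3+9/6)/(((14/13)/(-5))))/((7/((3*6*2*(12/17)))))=-7020/49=-143.27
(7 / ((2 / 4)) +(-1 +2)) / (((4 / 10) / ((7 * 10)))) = 2625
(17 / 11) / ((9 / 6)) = 34 / 33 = 1.03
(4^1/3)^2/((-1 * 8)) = -2/9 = -0.22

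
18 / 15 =6 / 5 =1.20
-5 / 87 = -0.06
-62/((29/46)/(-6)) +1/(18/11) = 308335/522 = 590.68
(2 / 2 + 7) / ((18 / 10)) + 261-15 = 2254 / 9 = 250.44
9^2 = 81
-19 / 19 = -1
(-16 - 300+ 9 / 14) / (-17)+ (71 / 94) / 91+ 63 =5930053 / 72709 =81.56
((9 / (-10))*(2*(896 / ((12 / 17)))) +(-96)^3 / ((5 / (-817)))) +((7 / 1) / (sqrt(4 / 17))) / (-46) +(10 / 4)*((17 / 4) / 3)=144563580.83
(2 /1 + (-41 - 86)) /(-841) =0.15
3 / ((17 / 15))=45 / 17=2.65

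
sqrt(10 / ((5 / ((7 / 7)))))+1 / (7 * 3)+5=sqrt(2)+106 / 21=6.46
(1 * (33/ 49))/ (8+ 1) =11/ 147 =0.07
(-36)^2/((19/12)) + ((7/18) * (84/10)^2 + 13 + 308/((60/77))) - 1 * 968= 407882/1425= 286.23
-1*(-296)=296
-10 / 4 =-5 / 2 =-2.50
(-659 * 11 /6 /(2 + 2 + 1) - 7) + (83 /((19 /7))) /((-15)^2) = -2124653 /8550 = -248.50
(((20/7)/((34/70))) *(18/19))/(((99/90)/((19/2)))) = 9000/187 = 48.13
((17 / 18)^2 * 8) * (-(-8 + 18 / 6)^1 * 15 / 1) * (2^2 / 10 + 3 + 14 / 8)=148835 / 54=2756.20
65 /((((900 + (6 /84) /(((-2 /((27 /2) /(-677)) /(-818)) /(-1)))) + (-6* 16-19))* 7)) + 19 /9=2.12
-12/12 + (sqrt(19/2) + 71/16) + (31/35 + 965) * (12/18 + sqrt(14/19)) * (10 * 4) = sqrt(38)/2 + 8655491/336 + 270448 * sqrt(266)/133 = 58927.93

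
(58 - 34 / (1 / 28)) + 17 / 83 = -74185 / 83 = -893.80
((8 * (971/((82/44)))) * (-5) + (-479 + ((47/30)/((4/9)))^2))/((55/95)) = -26557730301/721600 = -36803.95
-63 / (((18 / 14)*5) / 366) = -17934 / 5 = -3586.80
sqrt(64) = 8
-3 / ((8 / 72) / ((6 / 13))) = -162 / 13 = -12.46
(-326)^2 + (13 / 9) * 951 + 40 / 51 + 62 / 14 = 38432792 / 357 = 107654.88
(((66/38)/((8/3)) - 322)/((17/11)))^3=-155109499787947375/17253512704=-8990024.38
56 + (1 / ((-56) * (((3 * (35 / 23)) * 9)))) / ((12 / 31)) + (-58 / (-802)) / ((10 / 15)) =14287796567 / 254651040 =56.11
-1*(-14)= 14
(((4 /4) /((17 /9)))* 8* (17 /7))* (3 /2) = 15.43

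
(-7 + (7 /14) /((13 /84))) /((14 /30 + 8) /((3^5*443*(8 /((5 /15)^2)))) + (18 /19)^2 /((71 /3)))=-146014298385480 /1469115301901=-99.39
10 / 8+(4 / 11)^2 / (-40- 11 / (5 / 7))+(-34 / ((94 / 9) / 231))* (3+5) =-37899061137 / 6301196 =-6014.58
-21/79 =-0.27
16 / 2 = 8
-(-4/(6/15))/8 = 5/4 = 1.25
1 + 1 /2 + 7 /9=41 /18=2.28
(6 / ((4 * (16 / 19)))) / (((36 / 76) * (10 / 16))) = 361 / 60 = 6.02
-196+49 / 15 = -2891 / 15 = -192.73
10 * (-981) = -9810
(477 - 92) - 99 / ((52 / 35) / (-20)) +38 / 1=22824 / 13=1755.69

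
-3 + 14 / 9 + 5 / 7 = -0.73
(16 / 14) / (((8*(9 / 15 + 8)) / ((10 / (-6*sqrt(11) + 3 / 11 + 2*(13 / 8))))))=-580800*sqrt(11) / 223531931 - 341000 / 223531931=-0.01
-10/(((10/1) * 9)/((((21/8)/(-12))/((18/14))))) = 49/2592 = 0.02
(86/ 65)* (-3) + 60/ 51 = -3086/ 1105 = -2.79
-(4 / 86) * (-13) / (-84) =-13 / 1806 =-0.01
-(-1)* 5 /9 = 5 /9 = 0.56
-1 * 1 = -1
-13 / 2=-6.50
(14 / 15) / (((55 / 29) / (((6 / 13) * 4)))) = 3248 / 3575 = 0.91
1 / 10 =0.10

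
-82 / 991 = -0.08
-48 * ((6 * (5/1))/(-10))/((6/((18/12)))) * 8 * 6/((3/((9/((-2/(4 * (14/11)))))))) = -145152/11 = -13195.64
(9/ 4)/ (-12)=-3/ 16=-0.19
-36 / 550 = -18 / 275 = -0.07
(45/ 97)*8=360/ 97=3.71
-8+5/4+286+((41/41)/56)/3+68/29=1371959/4872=281.60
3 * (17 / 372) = 17 / 124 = 0.14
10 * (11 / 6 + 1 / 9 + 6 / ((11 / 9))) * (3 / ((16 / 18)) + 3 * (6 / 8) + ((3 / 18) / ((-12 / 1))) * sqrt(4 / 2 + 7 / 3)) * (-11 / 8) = -527.35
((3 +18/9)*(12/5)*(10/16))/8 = 15/16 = 0.94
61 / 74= 0.82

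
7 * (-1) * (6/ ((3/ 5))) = -70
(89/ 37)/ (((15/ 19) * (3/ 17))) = 28747/ 1665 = 17.27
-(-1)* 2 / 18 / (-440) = -1 / 3960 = -0.00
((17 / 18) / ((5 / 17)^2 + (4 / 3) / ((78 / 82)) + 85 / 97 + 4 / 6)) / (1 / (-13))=-80538809 / 19883632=-4.05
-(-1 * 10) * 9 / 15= 6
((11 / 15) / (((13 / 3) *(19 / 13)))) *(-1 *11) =-121 / 95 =-1.27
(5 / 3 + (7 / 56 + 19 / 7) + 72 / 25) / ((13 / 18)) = 93063 / 9100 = 10.23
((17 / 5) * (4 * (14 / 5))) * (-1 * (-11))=10472 / 25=418.88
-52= -52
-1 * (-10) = 10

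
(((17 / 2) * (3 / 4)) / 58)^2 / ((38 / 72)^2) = 210681 / 4857616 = 0.04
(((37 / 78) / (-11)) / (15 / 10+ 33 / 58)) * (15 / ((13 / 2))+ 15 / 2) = -18241 / 89232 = -0.20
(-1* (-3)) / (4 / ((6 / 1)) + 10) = 9 / 32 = 0.28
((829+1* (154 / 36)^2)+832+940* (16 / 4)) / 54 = 1762333 / 17496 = 100.73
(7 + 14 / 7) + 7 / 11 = 106 / 11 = 9.64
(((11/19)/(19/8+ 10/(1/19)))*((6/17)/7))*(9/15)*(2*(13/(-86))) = -2288/83125665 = -0.00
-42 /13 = -3.23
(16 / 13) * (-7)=-112 / 13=-8.62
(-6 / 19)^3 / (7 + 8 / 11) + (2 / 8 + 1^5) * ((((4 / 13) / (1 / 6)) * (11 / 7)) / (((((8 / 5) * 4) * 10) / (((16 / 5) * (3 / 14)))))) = 51664437 / 1485522220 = 0.03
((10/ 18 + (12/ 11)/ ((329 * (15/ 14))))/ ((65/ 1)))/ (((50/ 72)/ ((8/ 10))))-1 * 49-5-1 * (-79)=25.01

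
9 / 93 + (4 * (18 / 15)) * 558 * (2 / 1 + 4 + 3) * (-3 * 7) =-78463713 / 155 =-506217.50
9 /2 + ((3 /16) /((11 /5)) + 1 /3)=2597 /528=4.92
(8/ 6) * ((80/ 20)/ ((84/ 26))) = 104/ 63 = 1.65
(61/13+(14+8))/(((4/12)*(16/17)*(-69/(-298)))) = 878951/2392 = 367.45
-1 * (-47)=47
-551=-551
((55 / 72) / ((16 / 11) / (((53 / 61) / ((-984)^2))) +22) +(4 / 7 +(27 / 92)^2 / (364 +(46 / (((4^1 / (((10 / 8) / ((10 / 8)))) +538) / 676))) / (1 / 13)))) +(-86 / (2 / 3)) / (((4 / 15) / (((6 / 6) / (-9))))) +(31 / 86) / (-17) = 1002679461256697823308797 / 18465448795574594591232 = 54.30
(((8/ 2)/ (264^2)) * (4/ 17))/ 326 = 1/ 24140952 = 0.00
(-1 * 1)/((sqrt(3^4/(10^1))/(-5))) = 5 * sqrt(10)/9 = 1.76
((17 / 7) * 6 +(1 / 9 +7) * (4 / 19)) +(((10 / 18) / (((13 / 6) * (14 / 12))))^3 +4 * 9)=6710948878 / 128860641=52.08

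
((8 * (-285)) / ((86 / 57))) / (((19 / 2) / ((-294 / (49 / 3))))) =2863.26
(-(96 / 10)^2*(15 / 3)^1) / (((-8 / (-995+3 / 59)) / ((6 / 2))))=-50718528 / 295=-171927.21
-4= -4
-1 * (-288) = 288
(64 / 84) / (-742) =-8 / 7791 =-0.00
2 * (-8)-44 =-60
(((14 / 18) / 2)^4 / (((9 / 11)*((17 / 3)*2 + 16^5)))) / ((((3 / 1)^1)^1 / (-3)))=-26411 / 990688535136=-0.00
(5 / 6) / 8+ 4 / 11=247 / 528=0.47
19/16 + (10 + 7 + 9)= 435/16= 27.19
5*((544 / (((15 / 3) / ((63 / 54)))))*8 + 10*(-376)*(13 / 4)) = -168068 / 3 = -56022.67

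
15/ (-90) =-1/ 6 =-0.17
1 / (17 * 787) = 0.00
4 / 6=2 / 3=0.67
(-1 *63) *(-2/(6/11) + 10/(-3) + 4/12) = 420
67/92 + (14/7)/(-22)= 645/1012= 0.64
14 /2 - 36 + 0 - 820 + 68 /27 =-22855 /27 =-846.48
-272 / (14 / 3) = -408 / 7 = -58.29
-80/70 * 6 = -48/7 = -6.86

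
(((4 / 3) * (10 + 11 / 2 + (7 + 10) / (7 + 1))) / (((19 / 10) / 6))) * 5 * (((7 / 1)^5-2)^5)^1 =9448909752510010147031250 / 19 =497311039605790007738486.80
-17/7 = -2.43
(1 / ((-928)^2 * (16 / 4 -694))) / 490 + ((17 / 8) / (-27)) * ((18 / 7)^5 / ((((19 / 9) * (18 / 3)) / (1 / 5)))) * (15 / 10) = -397663062411637 / 1897530844876800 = -0.21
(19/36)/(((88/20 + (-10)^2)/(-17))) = -1615/18792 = -0.09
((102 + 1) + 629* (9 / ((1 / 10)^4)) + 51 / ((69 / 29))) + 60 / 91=118484991822 / 2093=56610125.09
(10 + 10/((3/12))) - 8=42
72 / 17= 4.24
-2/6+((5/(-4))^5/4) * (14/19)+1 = 12199/116736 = 0.10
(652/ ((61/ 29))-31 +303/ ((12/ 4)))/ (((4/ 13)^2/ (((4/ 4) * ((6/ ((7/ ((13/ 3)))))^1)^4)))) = 111875779002/ 146461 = 763860.54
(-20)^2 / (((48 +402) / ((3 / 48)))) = 1 / 18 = 0.06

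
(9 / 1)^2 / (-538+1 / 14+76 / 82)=-46494 / 308239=-0.15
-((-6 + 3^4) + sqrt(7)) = -75 -sqrt(7) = -77.65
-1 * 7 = -7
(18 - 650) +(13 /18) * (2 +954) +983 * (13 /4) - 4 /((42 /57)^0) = 116971 /36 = 3249.19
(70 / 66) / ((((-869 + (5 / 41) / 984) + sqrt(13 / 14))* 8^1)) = -14438845437695 / 94642789124291573 - 1186819620* sqrt(182) / 94642789124291573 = -0.00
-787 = -787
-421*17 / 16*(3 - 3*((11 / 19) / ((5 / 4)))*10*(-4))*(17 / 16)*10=-677087985 / 2432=-278407.89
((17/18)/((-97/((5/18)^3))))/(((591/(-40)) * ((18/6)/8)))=42500/1128367341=0.00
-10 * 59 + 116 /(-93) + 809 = 20251 /93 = 217.75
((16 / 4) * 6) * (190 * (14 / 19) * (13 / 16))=2730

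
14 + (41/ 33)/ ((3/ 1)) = 1427/ 99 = 14.41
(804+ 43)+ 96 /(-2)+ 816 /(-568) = 797.56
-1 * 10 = -10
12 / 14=6 / 7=0.86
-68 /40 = -17 /10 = -1.70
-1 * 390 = -390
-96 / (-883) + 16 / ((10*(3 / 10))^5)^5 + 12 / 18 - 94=-69746538893041784 / 748155842138169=-93.22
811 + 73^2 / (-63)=45764 / 63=726.41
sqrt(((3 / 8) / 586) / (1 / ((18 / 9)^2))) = sqrt(879) / 586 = 0.05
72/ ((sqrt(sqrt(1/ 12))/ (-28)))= -2016*sqrt(2)*3^(1/ 4)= -3752.20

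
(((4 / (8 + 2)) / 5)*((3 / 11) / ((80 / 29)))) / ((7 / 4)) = 87 / 19250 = 0.00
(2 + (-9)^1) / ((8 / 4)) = -7 / 2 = -3.50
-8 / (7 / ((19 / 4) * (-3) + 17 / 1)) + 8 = 34 / 7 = 4.86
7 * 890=6230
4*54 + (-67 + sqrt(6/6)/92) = 13709/92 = 149.01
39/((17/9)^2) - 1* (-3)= 4026/289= 13.93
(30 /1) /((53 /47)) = 1410 /53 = 26.60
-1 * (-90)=90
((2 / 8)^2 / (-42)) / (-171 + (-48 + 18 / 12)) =1 / 146160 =0.00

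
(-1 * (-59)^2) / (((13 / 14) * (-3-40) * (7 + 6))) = 48734 / 7267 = 6.71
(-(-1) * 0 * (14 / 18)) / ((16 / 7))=0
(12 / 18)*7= 14 / 3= 4.67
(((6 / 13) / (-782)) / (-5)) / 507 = 1 / 4295135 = 0.00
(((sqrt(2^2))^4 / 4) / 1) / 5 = 4 / 5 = 0.80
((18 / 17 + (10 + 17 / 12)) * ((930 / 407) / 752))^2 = 155610525625 / 108288498942976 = 0.00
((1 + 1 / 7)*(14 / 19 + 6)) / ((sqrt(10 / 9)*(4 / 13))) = 4992*sqrt(10) / 665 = 23.74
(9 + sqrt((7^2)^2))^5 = 656356768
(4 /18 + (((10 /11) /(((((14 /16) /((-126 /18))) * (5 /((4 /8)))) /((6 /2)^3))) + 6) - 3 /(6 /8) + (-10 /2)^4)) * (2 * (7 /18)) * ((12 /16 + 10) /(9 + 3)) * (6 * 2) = 18105451 /3564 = 5080.09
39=39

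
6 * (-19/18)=-19/3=-6.33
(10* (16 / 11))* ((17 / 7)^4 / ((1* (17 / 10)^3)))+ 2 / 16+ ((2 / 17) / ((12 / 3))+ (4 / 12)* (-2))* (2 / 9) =9986228929 / 96981192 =102.97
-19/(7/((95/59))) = -1805/413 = -4.37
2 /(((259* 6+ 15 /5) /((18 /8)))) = 1 /346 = 0.00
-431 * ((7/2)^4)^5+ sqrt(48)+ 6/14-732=-240733267425265164713/7340032+ 4 * sqrt(3)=-32797304892569.18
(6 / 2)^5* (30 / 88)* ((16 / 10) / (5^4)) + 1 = 1.21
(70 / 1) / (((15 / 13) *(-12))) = -91 / 18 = -5.06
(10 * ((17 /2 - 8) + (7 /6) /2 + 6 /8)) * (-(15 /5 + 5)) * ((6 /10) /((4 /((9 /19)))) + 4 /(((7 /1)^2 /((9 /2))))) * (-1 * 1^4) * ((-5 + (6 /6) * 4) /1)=-59862 /931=-64.30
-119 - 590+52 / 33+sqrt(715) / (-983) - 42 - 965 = -56576 / 33 - sqrt(715) / 983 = -1714.45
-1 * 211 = -211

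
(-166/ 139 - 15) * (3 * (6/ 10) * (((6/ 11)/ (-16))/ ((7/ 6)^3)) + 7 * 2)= -592870631/ 2622235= -226.09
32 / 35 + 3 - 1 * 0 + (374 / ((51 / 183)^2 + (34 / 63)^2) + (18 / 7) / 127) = 1449831427699 / 1424626945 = 1017.69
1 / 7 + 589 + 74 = 663.14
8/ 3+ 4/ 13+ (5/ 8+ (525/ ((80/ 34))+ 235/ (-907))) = 32043023/ 141492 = 226.47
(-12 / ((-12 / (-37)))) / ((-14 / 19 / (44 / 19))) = 814 / 7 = 116.29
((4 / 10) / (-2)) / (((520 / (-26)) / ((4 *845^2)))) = 28561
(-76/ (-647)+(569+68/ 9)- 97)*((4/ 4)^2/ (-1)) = -2793136/ 5823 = -479.67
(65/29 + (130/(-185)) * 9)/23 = -4381/24679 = -0.18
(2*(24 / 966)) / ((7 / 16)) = 128 / 1127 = 0.11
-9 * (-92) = 828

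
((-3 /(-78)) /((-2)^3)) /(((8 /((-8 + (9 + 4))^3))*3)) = -125 /4992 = -0.03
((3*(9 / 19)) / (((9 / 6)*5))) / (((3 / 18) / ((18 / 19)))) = 1944 / 1805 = 1.08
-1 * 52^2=-2704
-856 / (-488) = 107 / 61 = 1.75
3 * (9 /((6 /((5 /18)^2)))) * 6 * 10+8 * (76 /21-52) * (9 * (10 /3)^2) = -541575 /14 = -38683.93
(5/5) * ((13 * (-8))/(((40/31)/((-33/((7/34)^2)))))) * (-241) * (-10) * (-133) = -140791831752/7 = -20113118821.71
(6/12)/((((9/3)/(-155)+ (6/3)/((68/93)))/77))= 202895/14313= 14.18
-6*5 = -30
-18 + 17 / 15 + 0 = -253 / 15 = -16.87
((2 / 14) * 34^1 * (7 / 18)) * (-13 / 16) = -221 / 144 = -1.53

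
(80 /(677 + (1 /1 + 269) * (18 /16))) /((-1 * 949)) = -320 /3722927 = -0.00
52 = 52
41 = 41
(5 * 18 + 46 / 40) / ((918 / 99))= 20053 / 2040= 9.83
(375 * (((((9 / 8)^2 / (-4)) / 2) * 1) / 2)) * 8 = -30375 / 128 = -237.30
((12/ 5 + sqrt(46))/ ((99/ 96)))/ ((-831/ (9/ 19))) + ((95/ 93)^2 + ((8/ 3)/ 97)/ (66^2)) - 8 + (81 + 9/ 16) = 9566069414148169/ 128223495916560 - 32* sqrt(46)/ 57893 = 74.60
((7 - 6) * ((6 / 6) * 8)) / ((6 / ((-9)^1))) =-12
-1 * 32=-32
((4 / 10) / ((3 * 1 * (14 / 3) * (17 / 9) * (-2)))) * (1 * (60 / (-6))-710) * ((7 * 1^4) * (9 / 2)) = 2916 / 17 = 171.53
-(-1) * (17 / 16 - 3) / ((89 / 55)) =-1705 / 1424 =-1.20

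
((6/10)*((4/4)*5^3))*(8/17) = 600/17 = 35.29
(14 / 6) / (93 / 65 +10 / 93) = 14105 / 9299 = 1.52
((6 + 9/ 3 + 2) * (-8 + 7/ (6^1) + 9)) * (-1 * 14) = -1001/ 3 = -333.67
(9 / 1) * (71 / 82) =7.79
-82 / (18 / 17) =-77.44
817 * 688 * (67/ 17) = 2215319.53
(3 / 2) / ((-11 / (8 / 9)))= -4 / 33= -0.12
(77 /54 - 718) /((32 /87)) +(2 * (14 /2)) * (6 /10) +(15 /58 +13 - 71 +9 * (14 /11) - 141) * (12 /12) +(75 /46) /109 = -4899105179459 /2303231040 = -2127.06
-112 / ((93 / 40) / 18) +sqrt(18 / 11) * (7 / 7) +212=-20308 / 31 +3 * sqrt(22) / 11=-653.82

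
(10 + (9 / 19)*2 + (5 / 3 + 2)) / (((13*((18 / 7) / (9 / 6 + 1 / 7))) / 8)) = 38318 / 6669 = 5.75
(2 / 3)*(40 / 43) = 80 / 129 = 0.62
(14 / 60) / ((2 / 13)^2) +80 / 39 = 6193 / 520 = 11.91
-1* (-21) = 21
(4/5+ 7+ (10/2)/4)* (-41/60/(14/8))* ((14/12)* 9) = -37.10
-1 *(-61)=61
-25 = -25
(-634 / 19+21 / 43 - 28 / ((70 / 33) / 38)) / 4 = -2183351 / 16340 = -133.62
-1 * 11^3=-1331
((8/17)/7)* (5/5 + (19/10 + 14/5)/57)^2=761378/9665775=0.08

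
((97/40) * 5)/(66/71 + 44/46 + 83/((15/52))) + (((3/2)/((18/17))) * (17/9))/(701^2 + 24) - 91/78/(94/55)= -22678008078384277/35392724660224800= -0.64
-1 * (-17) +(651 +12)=680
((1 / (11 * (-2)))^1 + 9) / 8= 197 / 176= 1.12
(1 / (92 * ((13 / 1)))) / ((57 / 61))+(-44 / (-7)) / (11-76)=-228601 / 2386020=-0.10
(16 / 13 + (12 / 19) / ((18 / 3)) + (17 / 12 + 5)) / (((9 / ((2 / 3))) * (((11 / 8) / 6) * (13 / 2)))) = 33424 / 86697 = 0.39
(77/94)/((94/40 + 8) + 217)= 770/213709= 0.00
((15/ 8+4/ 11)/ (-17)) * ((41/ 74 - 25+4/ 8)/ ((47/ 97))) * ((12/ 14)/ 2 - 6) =-330146193/ 9105404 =-36.26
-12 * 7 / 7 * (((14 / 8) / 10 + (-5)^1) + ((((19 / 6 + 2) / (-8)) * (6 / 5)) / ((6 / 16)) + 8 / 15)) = 763 / 10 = 76.30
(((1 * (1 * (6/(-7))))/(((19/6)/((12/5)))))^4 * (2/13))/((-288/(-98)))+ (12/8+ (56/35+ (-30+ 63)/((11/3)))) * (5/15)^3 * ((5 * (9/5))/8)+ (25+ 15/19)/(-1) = -62948177123791/2490434310000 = -25.28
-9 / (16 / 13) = -117 / 16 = -7.31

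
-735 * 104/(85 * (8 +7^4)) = -0.37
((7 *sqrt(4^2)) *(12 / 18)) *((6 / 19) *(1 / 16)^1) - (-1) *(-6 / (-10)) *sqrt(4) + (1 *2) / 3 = 637 / 285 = 2.24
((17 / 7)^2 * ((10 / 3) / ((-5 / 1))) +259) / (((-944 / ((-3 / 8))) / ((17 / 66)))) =637415 / 24423168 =0.03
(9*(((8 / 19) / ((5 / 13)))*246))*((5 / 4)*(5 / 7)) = 287820 / 133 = 2164.06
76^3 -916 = 438060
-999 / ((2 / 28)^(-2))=-999 / 196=-5.10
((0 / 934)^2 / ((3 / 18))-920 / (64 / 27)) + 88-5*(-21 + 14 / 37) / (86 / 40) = -3209591 / 12728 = -252.17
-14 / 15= -0.93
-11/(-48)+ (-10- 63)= -3493/48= -72.77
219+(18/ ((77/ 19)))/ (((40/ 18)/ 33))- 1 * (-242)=36887/ 70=526.96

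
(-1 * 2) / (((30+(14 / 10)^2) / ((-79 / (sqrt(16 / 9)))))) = 3.71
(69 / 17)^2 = 16.47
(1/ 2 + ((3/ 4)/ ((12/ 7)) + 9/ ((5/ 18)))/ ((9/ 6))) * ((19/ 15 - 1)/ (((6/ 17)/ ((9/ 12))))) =45679/ 3600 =12.69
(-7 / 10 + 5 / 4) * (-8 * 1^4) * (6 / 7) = -132 / 35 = -3.77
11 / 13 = 0.85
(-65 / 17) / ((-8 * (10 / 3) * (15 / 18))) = 117 / 680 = 0.17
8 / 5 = 1.60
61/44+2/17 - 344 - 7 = -261423/748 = -349.50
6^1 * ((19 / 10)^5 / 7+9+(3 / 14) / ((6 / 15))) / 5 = 27453297 / 1750000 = 15.69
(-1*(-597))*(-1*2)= -1194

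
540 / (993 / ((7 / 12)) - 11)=3780 / 11839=0.32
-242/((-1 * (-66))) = -11/3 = -3.67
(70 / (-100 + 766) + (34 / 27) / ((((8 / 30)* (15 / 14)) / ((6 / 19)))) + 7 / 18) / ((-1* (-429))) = 23863 / 5428566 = 0.00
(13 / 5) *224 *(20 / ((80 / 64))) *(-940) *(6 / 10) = -26277888 / 5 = -5255577.60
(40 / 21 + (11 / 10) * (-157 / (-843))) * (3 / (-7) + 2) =1369379 / 413070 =3.32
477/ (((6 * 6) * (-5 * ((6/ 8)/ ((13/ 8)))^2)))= -8957/ 720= -12.44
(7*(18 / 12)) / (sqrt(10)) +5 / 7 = 5 / 7 +21*sqrt(10) / 20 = 4.03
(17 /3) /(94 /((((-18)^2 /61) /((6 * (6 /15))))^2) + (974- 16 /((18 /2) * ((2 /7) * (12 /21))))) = 103275 /17902474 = 0.01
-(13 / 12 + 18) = -229 / 12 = -19.08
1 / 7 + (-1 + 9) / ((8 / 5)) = 36 / 7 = 5.14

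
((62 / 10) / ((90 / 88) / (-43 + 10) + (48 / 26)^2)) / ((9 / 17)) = 43106492 / 12431205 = 3.47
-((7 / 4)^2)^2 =-2401 / 256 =-9.38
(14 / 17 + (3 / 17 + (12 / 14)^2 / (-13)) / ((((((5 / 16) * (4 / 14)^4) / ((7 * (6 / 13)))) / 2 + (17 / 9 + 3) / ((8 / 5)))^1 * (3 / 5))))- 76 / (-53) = 10061440758 / 4331385409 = 2.32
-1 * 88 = -88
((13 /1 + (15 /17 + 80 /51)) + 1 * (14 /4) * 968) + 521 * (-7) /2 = 161155 /102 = 1579.95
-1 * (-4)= 4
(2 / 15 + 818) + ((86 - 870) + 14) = 722 / 15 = 48.13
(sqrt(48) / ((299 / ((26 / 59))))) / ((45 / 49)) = 392 * sqrt(3) / 61065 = 0.01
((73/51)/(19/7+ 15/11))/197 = 5621/3154758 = 0.00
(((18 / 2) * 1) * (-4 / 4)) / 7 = -1.29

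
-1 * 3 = -3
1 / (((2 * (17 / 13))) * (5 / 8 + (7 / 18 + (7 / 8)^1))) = 117 / 578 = 0.20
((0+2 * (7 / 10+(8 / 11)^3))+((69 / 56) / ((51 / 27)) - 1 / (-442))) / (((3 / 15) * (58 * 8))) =232584467 / 7643219584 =0.03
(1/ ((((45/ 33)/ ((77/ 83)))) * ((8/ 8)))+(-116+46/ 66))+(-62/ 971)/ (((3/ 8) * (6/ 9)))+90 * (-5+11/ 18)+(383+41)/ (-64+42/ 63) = -130516808791/ 252659055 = -516.57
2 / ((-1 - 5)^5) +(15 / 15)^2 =3887 / 3888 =1.00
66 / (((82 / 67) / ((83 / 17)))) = 183513 / 697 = 263.29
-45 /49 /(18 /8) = -20 /49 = -0.41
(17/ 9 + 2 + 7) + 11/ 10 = 1079/ 90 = 11.99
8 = 8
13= 13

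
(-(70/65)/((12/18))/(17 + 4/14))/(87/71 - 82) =10437/9021155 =0.00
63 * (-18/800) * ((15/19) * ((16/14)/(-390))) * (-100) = -81/247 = -0.33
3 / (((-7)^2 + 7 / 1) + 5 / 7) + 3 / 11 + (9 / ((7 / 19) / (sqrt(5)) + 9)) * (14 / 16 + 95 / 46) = 383657609223 / 117440438368 - 647577 * sqrt(5) / 26892704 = 3.21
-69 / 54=-23 / 18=-1.28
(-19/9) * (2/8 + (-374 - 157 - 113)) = 48925/36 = 1359.03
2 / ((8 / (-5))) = -5 / 4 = -1.25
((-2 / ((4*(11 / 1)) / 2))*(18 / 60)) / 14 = -3 / 1540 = -0.00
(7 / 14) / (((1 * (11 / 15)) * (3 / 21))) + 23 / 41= 4811 / 902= 5.33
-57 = -57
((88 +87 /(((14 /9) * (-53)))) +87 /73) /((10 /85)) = 81158051 /108332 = 749.16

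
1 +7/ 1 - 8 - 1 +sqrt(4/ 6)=-1 +sqrt(6)/ 3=-0.18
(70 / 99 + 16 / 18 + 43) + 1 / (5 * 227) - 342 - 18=-35440276 / 112365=-315.40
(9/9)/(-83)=-1/83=-0.01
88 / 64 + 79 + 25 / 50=647 / 8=80.88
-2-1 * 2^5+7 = -27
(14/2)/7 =1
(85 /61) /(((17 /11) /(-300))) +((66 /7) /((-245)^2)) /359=-2488906608474 /9201412325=-270.49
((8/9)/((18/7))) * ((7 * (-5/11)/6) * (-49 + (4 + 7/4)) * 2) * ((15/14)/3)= 30275/5346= 5.66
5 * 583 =2915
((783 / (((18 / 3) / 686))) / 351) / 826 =1421 / 4602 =0.31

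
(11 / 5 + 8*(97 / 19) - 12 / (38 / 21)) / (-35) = -3459 / 3325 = -1.04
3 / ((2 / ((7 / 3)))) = 7 / 2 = 3.50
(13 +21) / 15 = 34 / 15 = 2.27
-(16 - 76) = 60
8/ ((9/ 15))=40/ 3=13.33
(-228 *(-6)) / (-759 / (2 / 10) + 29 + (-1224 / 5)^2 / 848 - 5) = -201400 / 544771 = -0.37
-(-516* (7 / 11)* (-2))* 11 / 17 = -7224 / 17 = -424.94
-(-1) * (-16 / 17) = -16 / 17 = -0.94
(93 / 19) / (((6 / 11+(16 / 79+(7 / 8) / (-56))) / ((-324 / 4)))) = -541.36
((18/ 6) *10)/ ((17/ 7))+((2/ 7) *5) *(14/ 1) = 550/ 17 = 32.35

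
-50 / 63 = -0.79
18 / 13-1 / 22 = 383 / 286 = 1.34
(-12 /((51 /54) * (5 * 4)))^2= 2916 /7225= 0.40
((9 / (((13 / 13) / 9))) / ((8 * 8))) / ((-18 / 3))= -27 / 128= -0.21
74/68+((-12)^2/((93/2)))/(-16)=943/1054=0.89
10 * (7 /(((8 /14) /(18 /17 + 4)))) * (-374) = -231770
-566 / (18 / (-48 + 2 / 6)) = 40469 / 27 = 1498.85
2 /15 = 0.13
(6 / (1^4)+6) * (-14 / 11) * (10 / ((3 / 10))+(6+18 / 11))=-75712 / 121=-625.72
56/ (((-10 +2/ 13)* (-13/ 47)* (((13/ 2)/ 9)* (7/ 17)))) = 69.14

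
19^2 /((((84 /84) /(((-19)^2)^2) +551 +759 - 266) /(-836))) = -39330356516 /136055125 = -289.08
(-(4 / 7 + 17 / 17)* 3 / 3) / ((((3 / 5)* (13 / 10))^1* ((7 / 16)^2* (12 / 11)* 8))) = -48400 / 40131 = -1.21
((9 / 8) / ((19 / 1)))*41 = 369 / 152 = 2.43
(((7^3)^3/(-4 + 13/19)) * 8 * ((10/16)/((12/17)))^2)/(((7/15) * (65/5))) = -565259326625/44928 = -12581448.69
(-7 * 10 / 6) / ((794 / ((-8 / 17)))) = 140 / 20247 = 0.01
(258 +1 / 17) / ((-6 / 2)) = -86.02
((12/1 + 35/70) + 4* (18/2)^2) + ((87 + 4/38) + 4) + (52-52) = 16249/38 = 427.61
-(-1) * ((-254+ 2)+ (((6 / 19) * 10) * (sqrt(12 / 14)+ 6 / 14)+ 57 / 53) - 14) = -1857913 / 7049+ 60 * sqrt(42) / 133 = -260.65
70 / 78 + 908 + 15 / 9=910.56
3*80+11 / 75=18011 / 75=240.15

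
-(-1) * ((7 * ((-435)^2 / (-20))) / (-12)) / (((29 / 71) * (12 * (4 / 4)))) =1126.02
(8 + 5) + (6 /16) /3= 105 /8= 13.12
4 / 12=1 / 3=0.33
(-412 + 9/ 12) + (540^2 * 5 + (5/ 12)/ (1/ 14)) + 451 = 17496547/ 12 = 1458045.58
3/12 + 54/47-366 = -68545/188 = -364.60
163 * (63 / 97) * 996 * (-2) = -20455848 / 97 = -210885.03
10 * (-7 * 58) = -4060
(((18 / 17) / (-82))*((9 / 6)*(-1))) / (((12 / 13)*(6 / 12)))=117 / 2788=0.04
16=16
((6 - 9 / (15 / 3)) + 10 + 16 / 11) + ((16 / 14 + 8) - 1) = 9162 / 385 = 23.80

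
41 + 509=550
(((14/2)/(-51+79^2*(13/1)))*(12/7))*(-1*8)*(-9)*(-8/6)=-0.01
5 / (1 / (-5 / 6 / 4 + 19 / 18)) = 4.24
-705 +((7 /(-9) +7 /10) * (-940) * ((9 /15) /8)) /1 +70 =-629.52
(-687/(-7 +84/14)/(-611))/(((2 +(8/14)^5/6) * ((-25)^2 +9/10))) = -173196135/193801466573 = -0.00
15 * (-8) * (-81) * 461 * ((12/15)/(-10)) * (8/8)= -1792368/5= -358473.60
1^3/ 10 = 1/ 10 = 0.10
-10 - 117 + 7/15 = -1898/15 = -126.53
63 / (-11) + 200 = 2137 / 11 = 194.27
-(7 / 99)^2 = -49 / 9801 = -0.00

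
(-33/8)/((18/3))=-11/16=-0.69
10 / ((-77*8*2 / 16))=-10 / 77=-0.13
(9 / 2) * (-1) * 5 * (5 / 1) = -225 / 2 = -112.50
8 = 8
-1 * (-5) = 5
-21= -21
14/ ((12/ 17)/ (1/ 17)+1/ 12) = 168/ 145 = 1.16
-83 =-83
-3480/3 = -1160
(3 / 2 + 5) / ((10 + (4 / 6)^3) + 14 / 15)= 1755 / 3032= 0.58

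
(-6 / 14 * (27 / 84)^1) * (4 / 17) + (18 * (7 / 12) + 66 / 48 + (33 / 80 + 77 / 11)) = 1283159 / 66640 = 19.26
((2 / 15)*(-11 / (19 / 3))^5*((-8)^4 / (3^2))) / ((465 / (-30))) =23747936256 / 383795345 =61.88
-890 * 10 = -8900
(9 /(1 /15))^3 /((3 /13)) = 10661625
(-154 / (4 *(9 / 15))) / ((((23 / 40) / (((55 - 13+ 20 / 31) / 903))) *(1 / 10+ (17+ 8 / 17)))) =-247214000 / 824205897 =-0.30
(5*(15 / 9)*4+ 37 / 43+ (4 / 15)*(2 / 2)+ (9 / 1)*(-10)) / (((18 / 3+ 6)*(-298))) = 11941 / 768840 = 0.02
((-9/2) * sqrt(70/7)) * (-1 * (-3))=-27 * sqrt(10)/2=-42.69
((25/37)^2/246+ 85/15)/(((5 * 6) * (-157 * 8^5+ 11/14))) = -4454359/121279142125110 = -0.00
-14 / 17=-0.82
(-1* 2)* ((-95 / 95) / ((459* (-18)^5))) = -1 / 433655856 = -0.00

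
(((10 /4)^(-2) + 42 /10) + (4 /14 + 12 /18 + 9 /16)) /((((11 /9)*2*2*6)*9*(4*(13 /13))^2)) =49349 /35481600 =0.00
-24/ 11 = -2.18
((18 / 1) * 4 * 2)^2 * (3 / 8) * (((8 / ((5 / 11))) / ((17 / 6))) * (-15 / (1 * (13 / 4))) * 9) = -443418624 / 221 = -2006419.11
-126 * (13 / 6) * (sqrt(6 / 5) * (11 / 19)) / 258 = -1001 * sqrt(30) / 8170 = -0.67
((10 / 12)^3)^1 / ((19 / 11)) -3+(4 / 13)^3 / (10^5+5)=-800992926763 / 300564627480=-2.66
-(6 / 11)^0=-1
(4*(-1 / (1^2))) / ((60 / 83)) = -83 / 15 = -5.53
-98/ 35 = -14/ 5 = -2.80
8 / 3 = 2.67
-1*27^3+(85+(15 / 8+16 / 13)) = -2037869 / 104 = -19594.89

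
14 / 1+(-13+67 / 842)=909 / 842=1.08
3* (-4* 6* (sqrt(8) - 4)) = 288 - 144* sqrt(2) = 84.35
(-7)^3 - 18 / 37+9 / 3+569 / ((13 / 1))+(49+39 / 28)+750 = 6783503 / 13468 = 503.68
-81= -81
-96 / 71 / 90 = -16 / 1065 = -0.02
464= 464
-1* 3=-3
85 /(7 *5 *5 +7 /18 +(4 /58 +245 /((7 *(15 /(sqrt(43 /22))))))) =8940368646 /18448419673 - 5404266 *sqrt(946) /18448419673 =0.48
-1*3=-3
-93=-93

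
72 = 72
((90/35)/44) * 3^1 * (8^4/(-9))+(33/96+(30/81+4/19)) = -99691121/1264032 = -78.87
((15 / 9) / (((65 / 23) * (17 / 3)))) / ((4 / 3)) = 69 / 884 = 0.08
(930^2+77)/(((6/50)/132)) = 951474700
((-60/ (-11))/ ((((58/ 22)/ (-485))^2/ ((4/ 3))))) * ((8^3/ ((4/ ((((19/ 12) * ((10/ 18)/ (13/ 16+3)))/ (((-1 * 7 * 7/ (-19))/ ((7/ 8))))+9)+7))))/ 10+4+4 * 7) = 567509691161600/ 9695889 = 58530959.99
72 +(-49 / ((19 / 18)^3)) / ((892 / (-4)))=110413872 / 1529557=72.19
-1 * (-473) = 473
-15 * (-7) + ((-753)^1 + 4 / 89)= -57668 / 89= -647.96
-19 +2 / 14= -132 / 7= -18.86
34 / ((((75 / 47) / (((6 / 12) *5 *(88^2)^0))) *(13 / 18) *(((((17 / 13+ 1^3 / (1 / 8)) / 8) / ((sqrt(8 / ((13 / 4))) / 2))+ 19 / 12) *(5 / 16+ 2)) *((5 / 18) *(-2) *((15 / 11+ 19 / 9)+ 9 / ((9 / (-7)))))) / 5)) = 26.55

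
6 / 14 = 3 / 7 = 0.43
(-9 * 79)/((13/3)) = -2133/13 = -164.08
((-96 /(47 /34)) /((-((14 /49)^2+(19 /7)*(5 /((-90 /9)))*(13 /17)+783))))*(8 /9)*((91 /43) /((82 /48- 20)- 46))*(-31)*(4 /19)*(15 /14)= 93501571072 /5146365957363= 0.02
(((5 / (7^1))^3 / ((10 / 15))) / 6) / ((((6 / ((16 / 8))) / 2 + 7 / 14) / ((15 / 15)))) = 125 / 2744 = 0.05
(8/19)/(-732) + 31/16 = 107755/55632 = 1.94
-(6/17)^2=-0.12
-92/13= -7.08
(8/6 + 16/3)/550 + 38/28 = 3163/2310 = 1.37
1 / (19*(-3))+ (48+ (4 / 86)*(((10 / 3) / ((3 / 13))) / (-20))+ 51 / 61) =21881651 / 448533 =48.78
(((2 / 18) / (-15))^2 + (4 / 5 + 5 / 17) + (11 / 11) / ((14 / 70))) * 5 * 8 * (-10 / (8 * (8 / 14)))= -13216889 / 24786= -533.24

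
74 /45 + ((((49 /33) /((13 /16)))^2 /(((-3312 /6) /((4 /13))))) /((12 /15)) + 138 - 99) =33546974437 /825423885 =40.64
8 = 8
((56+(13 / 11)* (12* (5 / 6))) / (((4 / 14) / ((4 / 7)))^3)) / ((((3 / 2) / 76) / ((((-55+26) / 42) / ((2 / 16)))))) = -105227776 / 693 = -151843.83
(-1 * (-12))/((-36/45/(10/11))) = -150/11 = -13.64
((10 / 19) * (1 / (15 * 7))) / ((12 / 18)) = 1 / 133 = 0.01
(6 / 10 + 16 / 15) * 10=50 / 3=16.67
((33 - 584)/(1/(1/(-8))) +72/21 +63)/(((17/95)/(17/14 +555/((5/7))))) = 7842384425/13328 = 588414.20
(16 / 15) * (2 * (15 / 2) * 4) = 64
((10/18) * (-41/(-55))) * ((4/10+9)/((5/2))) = 3854/2475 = 1.56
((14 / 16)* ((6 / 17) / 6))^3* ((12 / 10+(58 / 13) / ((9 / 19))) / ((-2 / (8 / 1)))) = -532679 / 91971360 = -0.01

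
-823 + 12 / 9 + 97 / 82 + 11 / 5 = -1006489 / 1230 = -818.28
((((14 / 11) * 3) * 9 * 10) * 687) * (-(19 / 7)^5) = -34780326.64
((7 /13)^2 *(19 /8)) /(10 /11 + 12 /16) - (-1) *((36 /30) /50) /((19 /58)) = 28615651 /58600750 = 0.49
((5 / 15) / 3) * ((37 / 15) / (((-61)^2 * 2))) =37 / 1004670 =0.00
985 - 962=23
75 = 75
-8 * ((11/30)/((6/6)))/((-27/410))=3608/81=44.54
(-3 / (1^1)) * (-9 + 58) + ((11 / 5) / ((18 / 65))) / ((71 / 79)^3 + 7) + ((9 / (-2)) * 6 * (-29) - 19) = 42375302081 / 68565312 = 618.03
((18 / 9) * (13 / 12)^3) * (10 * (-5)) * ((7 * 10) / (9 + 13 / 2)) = -1922375 / 3348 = -574.19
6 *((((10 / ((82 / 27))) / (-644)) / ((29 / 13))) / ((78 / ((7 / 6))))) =-45 / 218776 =-0.00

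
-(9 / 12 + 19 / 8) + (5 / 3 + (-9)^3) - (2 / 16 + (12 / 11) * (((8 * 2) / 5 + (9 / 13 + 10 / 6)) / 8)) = -6274909 / 8580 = -731.34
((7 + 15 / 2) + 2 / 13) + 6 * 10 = 1941 / 26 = 74.65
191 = 191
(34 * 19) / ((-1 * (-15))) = 646 / 15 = 43.07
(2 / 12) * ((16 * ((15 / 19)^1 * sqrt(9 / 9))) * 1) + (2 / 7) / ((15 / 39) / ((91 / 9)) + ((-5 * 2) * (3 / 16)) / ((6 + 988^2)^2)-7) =2.06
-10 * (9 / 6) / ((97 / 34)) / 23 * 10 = -5100 / 2231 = -2.29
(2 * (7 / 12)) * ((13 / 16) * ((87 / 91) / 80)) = 29 / 2560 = 0.01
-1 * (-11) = 11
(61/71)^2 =3721/5041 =0.74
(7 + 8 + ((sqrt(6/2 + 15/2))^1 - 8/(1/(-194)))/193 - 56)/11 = -6361/2123 + sqrt(42)/4246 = -2.99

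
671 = 671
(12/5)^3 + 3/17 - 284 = -573749/2125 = -270.00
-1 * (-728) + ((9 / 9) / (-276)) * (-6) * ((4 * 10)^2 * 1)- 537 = 5193 / 23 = 225.78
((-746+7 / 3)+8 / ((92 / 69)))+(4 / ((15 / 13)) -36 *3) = -4211 / 5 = -842.20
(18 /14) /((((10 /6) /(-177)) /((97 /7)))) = -463563 /245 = -1892.09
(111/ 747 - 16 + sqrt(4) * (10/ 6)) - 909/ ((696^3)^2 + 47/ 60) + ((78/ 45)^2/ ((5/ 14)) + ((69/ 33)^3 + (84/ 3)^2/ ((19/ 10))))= 6726657701394610807499923821676/ 16105305202351474612861697625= 417.67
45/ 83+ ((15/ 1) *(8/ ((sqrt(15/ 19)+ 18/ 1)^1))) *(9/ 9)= 1227555/ 169901 - 40 *sqrt(285)/ 2047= 6.90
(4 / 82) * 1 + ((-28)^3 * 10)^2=48189030400.05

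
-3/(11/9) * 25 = -675/11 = -61.36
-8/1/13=-8/13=-0.62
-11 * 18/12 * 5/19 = -165/38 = -4.34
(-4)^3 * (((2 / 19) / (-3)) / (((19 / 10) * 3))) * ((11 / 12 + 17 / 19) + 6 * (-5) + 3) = -1837760 / 185193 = -9.92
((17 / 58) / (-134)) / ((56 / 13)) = -0.00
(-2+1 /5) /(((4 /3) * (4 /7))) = -189 /80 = -2.36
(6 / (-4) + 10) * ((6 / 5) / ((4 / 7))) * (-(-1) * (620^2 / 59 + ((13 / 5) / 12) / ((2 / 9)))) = 5490053457 / 47200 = 116314.69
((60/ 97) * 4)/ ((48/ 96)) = 480/ 97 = 4.95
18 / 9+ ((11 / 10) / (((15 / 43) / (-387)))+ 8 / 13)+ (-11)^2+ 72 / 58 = -20649859 / 18850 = -1095.48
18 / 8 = 9 / 4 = 2.25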